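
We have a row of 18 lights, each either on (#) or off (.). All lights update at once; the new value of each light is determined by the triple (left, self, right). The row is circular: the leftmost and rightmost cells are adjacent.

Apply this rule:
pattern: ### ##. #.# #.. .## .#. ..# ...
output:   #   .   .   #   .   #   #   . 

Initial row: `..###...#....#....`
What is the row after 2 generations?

##.#.#..#.##.#.#..

.#.#.#.###..###...
##.#.#..#.##.#.#..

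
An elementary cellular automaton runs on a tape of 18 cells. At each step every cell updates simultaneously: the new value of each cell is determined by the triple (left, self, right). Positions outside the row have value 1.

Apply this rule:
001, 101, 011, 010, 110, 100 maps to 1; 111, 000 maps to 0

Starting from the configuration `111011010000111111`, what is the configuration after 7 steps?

111111100111111111

001111111001100000
111000001111110001
001100011000011011
111110111100111110
000011100111100011
100110111100110110
111111100111111111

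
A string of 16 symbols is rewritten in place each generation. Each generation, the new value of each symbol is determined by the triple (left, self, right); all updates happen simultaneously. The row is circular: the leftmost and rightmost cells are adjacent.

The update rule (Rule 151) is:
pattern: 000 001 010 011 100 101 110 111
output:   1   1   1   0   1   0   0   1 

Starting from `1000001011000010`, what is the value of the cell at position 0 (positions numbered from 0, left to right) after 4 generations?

1111111000111110
0111110111011100
1011100010001011
0001011111111001
position 0 holds 0

0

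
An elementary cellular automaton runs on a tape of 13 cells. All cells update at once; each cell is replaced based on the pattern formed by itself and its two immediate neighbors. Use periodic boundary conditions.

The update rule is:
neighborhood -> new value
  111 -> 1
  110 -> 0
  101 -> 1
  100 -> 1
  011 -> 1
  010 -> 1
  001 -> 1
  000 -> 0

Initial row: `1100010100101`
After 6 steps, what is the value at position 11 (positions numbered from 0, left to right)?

1010111111111
0111111111111
1111111111110
1111111111101
1111111111011
1111111110111
position 11 holds 1

1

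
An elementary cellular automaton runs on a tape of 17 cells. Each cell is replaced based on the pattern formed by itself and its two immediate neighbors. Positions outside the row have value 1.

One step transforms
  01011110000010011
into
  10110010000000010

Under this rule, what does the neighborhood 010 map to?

At position 1 the neighborhood is 010; the next row has 0 there.

0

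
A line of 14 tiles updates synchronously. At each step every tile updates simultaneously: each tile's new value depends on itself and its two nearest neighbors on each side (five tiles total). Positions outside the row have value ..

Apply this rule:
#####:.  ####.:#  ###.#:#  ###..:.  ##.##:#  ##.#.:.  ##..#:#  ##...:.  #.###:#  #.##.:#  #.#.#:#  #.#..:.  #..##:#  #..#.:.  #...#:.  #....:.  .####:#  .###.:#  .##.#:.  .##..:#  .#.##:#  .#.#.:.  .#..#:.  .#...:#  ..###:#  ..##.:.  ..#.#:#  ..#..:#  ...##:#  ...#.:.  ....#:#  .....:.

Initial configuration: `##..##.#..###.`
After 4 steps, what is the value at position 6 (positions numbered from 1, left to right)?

#

.###.....###..
###....####...
##...#####....
.#..###.#.....
position 6 holds #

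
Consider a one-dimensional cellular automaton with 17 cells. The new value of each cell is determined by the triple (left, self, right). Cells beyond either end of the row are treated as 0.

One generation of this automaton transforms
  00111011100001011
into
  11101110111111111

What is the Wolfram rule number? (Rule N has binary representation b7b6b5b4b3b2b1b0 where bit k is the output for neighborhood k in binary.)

127

position 3: 111 → 0  (bit 7 = 0)
position 4: 110 → 1  (bit 6 = 1)
position 5: 101 → 1  (bit 5 = 1)
position 9: 100 → 1  (bit 4 = 1)
position 2: 011 → 1  (bit 3 = 1)
position 13: 010 → 1  (bit 2 = 1)
position 1: 001 → 1  (bit 1 = 1)
position 0: 000 → 1  (bit 0 = 1)
bits b7..b0 = 01111111 = 127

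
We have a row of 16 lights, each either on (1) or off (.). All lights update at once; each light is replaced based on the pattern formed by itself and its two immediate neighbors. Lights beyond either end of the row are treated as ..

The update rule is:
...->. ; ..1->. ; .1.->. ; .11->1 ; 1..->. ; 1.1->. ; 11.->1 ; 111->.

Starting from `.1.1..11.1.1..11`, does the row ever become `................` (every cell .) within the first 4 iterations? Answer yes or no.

......11......11
......11......11  (fixed point — unchanged through iteration 4)
iteration 4 is ......11......11, still not uniform .

no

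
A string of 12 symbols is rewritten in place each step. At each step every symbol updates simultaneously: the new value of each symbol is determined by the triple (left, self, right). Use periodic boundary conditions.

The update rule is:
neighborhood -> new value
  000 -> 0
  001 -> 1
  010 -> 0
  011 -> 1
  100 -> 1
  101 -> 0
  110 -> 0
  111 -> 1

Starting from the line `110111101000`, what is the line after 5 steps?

110001011001

step 1: 100111000101
step 2: 011110101001
step 3: 011100000110
step 4: 111010001101
step 5: 110001011001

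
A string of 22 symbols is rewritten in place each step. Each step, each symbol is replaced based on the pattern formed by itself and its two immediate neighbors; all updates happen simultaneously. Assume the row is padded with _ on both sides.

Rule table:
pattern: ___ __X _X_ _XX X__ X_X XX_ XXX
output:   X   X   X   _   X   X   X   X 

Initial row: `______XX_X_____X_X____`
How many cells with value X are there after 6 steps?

19

XXXXXX_XXXXXXXXXXXXXXX
_XXXXXX_XXXXXXXXXXXXXX
X_XXXXXX_XXXXXXXXXXXXX
XX_XXXXXX_XXXXXXXXXXXX
_XX_XXXXXX_XXXXXXXXXXX
X_XX_XXXXXX_XXXXXXXXXX
count of X: 19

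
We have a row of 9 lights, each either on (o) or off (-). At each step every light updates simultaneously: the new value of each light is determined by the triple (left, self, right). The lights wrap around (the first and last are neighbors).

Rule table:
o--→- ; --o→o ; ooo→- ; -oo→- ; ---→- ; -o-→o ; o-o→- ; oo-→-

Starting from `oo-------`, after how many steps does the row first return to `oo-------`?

step 1: --------o
step 2: -------oo
step 3: ------o--
step 4: -----oo--
step 5: ----o----
step 6: ---oo----
step 7: --o------
step 8: -oo------
step 9: o--------
step 10: o-------o
step 11: -------o-
step 12: ------oo-
step 13: -----o---
step 14: ----oo---
step 15: ---o-----
step 16: --oo-----
step 17: -o-------
step 18: oo-------

18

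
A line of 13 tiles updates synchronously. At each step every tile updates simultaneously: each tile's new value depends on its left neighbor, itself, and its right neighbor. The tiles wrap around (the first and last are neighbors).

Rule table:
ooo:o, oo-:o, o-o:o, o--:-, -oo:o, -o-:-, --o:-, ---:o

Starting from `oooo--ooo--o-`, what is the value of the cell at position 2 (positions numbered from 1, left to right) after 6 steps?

o

oooo--ooo---o
oooo--ooo-o-o
oooo--oooo-oo
oooo--ooooooo
oooo--ooooooo  (fixed point — unchanged through step 6)
position 2 holds o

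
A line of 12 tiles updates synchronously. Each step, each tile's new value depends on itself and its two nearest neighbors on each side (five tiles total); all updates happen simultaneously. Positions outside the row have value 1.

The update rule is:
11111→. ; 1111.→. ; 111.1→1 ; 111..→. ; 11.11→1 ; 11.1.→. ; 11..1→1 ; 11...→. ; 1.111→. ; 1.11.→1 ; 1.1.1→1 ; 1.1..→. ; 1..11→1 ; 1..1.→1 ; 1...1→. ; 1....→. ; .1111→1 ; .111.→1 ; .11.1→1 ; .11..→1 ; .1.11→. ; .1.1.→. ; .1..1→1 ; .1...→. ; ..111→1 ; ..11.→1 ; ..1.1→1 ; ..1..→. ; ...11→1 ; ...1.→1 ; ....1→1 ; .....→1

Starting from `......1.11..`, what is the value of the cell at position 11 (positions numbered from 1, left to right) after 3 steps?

..11111.1111
1111..11.1..
....1111..11
position 11 holds 1

1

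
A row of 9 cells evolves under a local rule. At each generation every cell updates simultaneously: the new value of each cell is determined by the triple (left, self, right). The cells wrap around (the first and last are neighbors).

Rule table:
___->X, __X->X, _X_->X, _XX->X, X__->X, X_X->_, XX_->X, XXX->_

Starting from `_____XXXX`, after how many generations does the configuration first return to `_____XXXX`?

XXXXXX__X
_____XXXX

2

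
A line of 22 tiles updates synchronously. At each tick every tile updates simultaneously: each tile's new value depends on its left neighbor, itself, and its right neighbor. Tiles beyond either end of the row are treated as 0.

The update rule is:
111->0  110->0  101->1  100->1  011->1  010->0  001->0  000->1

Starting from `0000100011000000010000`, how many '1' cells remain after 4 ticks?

1110011010111111001111
1001010101100000101000
0100101011011110010111
0010010110110001001100
count of 1: 9

9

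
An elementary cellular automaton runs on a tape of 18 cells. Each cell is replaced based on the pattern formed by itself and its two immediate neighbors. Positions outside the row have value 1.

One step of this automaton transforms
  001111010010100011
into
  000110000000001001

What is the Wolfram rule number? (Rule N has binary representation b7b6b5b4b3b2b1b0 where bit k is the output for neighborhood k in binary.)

position 3: 111 → 1  (bit 7 = 1)
position 5: 110 → 0  (bit 6 = 0)
position 6: 101 → 0  (bit 5 = 0)
position 0: 100 → 0  (bit 4 = 0)
position 2: 011 → 0  (bit 3 = 0)
position 7: 010 → 0  (bit 2 = 0)
position 1: 001 → 0  (bit 1 = 0)
position 14: 000 → 1  (bit 0 = 1)
bits b7..b0 = 10000001 = 129

129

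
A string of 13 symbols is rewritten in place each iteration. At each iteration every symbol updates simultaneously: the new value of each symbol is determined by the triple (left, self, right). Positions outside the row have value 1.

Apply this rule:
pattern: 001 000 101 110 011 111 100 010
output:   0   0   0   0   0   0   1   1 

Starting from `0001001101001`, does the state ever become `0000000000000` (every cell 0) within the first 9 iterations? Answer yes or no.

1001100001100
0100010000010
0110011000010
0001000100010
1001100110010
0100010001010
0110011001010
0001000101010
1001100101010
iteration 9 is 1001100101010, still not uniform 0

no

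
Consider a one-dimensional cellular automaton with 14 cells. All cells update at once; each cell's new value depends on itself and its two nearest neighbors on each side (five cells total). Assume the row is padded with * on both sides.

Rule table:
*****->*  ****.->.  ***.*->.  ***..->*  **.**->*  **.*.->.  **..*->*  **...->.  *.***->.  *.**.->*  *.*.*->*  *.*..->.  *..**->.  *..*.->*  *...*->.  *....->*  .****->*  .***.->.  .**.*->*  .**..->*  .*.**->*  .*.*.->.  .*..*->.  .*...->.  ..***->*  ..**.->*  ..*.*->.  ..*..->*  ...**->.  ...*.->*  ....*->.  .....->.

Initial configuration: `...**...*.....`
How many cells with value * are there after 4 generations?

3

...**..**.*...
...***.**.....
...*..***.*...
..**..*.......
count of *: 3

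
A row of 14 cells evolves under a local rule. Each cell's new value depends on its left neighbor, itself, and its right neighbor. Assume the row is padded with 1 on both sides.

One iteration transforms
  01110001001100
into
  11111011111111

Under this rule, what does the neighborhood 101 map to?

At position 0 the neighborhood is 101; the next row has 1 there.

1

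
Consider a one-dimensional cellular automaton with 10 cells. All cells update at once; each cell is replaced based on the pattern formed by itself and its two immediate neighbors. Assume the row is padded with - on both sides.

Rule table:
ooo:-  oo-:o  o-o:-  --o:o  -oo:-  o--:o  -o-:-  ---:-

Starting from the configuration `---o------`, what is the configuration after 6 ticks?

-----o---o

tick 1: --o-o-----
tick 2: -o---o----
tick 3: o-o-o-o---
tick 4: -------o--
tick 5: ------o-o-
tick 6: -----o---o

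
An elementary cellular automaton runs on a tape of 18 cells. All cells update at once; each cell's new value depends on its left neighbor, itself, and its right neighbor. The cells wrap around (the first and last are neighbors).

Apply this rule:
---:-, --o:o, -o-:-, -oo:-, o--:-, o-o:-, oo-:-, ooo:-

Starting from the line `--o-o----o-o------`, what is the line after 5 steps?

----o----------o--

-o------o---------
o------o----------
------o----------o
-----o----------o-
----o----------o--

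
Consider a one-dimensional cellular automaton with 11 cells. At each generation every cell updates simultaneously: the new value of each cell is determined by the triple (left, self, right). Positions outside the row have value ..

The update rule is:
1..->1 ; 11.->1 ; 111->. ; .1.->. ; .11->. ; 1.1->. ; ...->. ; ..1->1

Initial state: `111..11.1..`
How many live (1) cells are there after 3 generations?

6

..111.1..1.
.1..1..11.1
1.11.11.1..
count of 1: 6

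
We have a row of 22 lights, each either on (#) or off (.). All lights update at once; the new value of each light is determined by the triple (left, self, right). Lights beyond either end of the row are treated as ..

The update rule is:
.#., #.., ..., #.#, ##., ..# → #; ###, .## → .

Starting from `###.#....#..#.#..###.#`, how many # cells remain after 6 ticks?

..###############..###
##..............###..#
.###############..####
#..............###...#
###############..#####
..............###....#
count of #: 4

4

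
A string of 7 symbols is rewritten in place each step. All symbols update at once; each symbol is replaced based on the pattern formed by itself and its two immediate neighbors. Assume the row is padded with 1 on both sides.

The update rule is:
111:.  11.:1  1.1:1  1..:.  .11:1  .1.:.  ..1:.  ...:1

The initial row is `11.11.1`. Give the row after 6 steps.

.....11

.111111
11.....
.1.111.
1.11.11
111111.
.....11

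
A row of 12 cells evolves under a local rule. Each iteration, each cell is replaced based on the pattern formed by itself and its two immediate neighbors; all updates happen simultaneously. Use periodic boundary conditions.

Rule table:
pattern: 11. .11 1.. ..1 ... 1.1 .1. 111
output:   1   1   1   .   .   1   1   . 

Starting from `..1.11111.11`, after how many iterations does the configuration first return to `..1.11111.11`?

18

iteration 1: 1.111...1111
iteration 2: 111.11..1...
iteration 3: 1.11111.11..
iteration 4: 111...11111.
iteration 5: 1.11..1...11
iteration 6: 11111.11..1.
iteration 7: 1...11111.11
iteration 8: 11..1...111.
iteration 9: 111.11..1.11
iteration 10: ..11111.111.
iteration 11: ..1...111.11
iteration 12: 1.11..1.1111
iteration 13: 11111.111...
iteration 14: 1...111.11..
iteration 15: 11..1.11111.
iteration 16: 111.111...11
iteration 17: ..111.11..1.
iteration 18: ..1.11111.11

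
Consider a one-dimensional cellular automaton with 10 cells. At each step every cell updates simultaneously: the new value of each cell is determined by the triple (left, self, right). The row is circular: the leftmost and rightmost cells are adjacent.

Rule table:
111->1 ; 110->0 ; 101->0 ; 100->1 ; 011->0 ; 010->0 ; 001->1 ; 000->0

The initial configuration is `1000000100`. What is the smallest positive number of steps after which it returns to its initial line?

0100001011
0010010000
0101101000
1000000100

4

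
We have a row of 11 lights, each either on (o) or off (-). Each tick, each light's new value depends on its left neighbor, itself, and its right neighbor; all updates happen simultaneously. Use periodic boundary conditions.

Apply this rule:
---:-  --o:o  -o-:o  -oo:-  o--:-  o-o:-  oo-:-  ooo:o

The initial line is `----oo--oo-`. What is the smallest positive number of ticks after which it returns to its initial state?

---o---o---
--oo--oo---
-o---o-----
oo--oo-----
---o------o
--oo-----oo
-o------o--
oo-----oo--
------o---o
-----oo--oo
----o---o--
---oo--oo--
--o---o----
-oo--oo----
o---o------
o--oo-----o
--o------o-
-oo-----oo-
o------o---
o-----oo--o
-----o---o-
----oo--oo-

22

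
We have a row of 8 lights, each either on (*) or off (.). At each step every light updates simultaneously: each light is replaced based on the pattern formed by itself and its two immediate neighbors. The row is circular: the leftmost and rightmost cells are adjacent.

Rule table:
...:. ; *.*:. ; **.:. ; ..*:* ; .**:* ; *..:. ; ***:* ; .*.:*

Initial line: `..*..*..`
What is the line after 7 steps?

*..**..*

step 1: .**.**..
step 2: **..*...
step 3: *..**..*
step 4: ..**..**
step 5: .**..**.
step 6: **..**..
step 7: *..**..*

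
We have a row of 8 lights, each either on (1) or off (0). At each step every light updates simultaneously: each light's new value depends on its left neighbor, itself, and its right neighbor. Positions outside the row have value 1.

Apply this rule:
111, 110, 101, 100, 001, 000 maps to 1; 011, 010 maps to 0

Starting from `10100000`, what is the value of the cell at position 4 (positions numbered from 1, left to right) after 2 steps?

11011111
11101111
position 4 holds 0

0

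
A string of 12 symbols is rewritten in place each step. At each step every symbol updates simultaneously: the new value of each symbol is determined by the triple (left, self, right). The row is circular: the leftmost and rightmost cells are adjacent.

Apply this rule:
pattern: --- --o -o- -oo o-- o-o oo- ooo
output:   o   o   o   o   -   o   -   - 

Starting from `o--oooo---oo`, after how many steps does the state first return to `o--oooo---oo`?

--oo----ooo-
ooo--oooo---
o---oo----oo
--ooo--oooo-
ooo---oo----
o---ooo--ooo
--ooo---oo--
ooo---ooo--o
----ooo---oo
-oooo---ooo-
oo----ooo---
o--oooo---oo

12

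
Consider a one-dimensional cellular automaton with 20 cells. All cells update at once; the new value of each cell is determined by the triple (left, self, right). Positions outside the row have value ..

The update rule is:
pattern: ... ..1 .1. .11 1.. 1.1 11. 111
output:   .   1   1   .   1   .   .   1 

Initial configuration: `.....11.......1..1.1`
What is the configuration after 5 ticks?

1..11..1111.1.1.1111

....1..1.....11111.1
...111111...1.111..1
..1.1111.1.11..1.111
.11..11..1...111..1.
1..11..1111.1.1.1111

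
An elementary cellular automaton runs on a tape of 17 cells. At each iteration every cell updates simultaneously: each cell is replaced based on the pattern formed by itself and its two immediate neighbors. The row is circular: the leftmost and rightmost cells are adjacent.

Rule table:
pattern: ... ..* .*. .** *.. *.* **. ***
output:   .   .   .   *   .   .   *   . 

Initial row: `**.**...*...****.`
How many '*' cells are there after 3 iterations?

iteration 1: **.**.......*..*.
iteration 2: **.**............
iteration 3: **.**............
count of *: 4

4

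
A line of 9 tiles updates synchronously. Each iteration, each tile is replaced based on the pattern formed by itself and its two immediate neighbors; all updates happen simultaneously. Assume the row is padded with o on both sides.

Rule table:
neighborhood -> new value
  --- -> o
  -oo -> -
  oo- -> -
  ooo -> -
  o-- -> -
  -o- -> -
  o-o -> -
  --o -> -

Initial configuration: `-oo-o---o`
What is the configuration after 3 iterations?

------o--
-oooo----
------oo-

------oo-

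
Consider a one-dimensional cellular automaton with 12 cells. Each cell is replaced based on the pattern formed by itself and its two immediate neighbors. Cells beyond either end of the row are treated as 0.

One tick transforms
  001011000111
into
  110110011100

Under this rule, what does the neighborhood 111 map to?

0

At position 10 the neighborhood is 111; the next row has 0 there.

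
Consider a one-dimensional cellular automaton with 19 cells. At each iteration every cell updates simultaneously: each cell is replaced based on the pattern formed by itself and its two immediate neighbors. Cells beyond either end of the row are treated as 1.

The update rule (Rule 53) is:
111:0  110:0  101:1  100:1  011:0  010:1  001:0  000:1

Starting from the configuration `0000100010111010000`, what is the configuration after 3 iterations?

1110111011000111110
0001000100110000001
1101110110001111100

1101110110001111100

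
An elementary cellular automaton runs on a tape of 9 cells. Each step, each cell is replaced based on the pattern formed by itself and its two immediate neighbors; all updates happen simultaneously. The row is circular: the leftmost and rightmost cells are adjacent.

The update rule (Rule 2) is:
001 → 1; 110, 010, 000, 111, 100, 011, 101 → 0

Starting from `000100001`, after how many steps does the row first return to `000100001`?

001000010
010000100
100001000
000010001
000100010
001000100
010001000
100010000
000100001

9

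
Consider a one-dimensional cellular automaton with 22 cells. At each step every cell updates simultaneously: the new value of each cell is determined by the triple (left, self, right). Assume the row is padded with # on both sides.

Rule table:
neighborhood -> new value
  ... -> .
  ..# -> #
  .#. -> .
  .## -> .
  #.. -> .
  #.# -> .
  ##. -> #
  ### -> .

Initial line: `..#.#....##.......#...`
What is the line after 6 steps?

...#........#...#..#..

.#......#.#......#...#
.......#........#...#.
......#........#...#..
.....#........#...#..#
....#........#...#..#.
...#........#...#..#..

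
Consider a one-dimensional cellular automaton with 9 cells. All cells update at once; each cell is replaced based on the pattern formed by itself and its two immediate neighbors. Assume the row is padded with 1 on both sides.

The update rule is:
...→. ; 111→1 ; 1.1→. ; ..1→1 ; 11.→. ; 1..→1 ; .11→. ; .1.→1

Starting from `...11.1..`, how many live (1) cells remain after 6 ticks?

1.1...111
..11.1.11
11...1..1
1.1.1111.
..1..11..
11111..11
count of 1: 7

7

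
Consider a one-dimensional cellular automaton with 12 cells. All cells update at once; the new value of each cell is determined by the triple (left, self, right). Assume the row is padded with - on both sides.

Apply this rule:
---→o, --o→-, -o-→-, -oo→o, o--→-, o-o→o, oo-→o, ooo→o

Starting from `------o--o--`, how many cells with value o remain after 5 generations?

ooooo------o
ooooo-oooo--
oooooooooo-o
ooooooooooo-
ooooooooooo-
count of o: 11

11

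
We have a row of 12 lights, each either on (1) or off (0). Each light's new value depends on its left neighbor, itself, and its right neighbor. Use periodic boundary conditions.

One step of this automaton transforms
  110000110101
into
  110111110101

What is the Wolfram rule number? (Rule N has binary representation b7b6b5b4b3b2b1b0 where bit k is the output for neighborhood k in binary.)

207

position 0: 111 → 1  (bit 7 = 1)
position 1: 110 → 1  (bit 6 = 1)
position 8: 101 → 0  (bit 5 = 0)
position 2: 100 → 0  (bit 4 = 0)
position 6: 011 → 1  (bit 3 = 1)
position 9: 010 → 1  (bit 2 = 1)
position 5: 001 → 1  (bit 1 = 1)
position 3: 000 → 1  (bit 0 = 1)
bits b7..b0 = 11001111 = 207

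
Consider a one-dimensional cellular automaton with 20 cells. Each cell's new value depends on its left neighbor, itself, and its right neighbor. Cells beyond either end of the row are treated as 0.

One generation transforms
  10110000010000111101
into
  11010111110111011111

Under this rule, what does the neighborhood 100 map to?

0

At position 4 the neighborhood is 100; the next row has 0 there.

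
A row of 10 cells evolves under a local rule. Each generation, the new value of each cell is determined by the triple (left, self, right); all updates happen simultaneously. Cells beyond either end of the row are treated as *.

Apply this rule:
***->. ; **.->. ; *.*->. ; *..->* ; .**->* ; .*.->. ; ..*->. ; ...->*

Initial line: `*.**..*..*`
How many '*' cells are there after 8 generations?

3

generation 1: ..*.*..*.*
generation 2: *....*...*
generation 3: .***..**.*
generation 4: .*..*.*..*
generation 5: ..*....*.*
generation 6: *..***...*
generation 7: .*.*..**.*
generation 8: ....*.*..*
count of *: 3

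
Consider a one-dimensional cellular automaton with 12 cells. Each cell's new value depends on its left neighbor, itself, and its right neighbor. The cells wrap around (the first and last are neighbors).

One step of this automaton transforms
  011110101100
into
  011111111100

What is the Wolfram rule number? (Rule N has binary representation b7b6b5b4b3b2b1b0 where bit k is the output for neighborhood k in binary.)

236

position 2: 111 → 1  (bit 7 = 1)
position 4: 110 → 1  (bit 6 = 1)
position 5: 101 → 1  (bit 5 = 1)
position 10: 100 → 0  (bit 4 = 0)
position 1: 011 → 1  (bit 3 = 1)
position 6: 010 → 1  (bit 2 = 1)
position 0: 001 → 0  (bit 1 = 0)
position 11: 000 → 0  (bit 0 = 0)
bits b7..b0 = 11101100 = 236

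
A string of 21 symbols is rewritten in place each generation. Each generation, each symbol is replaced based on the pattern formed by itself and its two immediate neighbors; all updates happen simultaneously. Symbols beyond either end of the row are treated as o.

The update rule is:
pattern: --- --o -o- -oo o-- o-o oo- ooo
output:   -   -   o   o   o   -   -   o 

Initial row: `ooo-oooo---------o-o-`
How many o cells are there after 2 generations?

oo--ooo-o--------o-o-
o-o-oo--oo-------o-o-
count of o: 8

8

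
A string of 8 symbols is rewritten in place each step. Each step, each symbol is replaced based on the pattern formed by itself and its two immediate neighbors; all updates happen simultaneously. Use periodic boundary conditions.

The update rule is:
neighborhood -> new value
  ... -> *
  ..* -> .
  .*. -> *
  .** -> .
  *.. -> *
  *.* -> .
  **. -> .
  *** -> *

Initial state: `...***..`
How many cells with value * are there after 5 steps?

**..*.**
*.*.*..*
..*.**..
*.*...**
..***..*
count of *: 4

4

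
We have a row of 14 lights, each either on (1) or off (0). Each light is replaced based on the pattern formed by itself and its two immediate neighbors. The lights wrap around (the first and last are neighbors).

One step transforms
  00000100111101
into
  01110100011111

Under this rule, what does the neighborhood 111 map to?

At position 9 the neighborhood is 111; the next row has 1 there.

1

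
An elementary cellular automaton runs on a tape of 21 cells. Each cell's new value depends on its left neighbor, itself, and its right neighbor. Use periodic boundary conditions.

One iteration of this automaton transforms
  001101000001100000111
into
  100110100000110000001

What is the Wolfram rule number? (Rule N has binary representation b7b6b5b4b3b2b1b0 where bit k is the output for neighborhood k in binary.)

position 19: 111 → 0  (bit 7 = 0)
position 3: 110 → 1  (bit 6 = 1)
position 4: 101 → 1  (bit 5 = 1)
position 0: 100 → 1  (bit 4 = 1)
position 2: 011 → 0  (bit 3 = 0)
position 5: 010 → 0  (bit 2 = 0)
position 1: 001 → 0  (bit 1 = 0)
position 7: 000 → 0  (bit 0 = 0)
bits b7..b0 = 01110000 = 112

112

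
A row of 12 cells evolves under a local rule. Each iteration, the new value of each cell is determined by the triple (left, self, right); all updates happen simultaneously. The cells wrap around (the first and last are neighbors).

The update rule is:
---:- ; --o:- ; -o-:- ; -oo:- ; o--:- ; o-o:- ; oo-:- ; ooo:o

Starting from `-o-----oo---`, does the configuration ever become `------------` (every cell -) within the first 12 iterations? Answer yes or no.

------------
all cells are - at iteration 1

yes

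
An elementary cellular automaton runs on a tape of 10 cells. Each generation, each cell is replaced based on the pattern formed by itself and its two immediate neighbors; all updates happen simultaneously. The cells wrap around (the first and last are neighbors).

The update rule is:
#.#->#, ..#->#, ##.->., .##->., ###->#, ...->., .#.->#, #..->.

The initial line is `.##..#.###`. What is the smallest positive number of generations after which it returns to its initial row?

40

#...###.#.
#..#.#.###
..#####.##
.#.###.#..
###.#.##..
.#.###...#
###.#...##
##.##..#.#
#.#...###.
###..#.#.#
##..#####.
...#.###.#
..###.#.##
.#.#.###..
#####.#...
.###.##..#
#.#.#...##
.####..#.#
#.##..####
.#...#.###
##..###.#.
...#.#.###
..#####.#.
.#.###.##.
###.#.#...
.#.####..#
###.##..##
##.#...#.#
#.##..###.
##...#.#.#
#...#####.
#..#.###.#
..###.#.#.
.#.#.####.
#####.##..
.###.#...#
#.#.##..##
.###...#.#
#.#...####
.##..#.###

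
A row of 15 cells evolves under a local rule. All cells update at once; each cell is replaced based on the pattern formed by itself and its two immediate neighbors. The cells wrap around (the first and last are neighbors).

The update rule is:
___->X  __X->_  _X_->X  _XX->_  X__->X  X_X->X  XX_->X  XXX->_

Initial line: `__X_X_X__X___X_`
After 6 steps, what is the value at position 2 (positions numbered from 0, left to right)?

X_XXXXXX_XXX_XX
XX_____XX__XX__
_XXXXX__XX__XX_
_____XX__XX__XX
XXXX__XX__XX__X
___XX__XX__XX__
position 2 holds _

_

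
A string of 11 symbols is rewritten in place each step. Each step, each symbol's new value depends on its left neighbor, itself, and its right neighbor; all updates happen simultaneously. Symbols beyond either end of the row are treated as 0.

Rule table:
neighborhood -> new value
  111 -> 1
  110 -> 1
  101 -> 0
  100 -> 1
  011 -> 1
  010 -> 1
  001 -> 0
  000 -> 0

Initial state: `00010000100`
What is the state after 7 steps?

00011110111

00011000110
00011100111
00011110111
00011110111  (fixed point — unchanged through step 7)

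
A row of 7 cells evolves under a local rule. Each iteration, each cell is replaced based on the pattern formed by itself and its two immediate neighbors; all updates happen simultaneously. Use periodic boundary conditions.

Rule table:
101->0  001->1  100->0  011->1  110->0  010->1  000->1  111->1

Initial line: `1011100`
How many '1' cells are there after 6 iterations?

iteration 1: 1011001
iteration 2: 0010011
iteration 3: 0110110
iteration 4: 1100100
iteration 5: 1001101
iteration 6: 0011001
count of 1: 3

3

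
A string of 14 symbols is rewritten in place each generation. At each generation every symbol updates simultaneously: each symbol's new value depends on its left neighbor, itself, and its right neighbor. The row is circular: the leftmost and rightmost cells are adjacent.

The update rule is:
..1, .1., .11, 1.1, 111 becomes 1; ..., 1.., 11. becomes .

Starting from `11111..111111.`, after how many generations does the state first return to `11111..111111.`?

14

1111..111111.1
111..111111.11
11..111111.111
1..111111.1111
..111111.11111
.111111.11111.
111111.11111..
11111.11111..1
1111.11111..11
111.11111..111
11.11111..1111
1.11111..11111
.11111..111111
11111..111111.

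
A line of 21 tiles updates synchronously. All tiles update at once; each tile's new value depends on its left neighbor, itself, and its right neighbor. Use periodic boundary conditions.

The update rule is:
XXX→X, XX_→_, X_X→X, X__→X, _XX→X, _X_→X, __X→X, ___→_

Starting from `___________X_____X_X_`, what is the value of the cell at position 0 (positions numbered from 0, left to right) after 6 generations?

__________XXX___XXXXX
X________XXX_X_XXXXX_
XX______XXX_XXXXXXX_X
X_X____XXX_XXXXXXX_XX
_XXX__XXX_XXXXXXX_XXX
XXX_XXXX_XXXXXXX_XXX_
position 0 holds X

X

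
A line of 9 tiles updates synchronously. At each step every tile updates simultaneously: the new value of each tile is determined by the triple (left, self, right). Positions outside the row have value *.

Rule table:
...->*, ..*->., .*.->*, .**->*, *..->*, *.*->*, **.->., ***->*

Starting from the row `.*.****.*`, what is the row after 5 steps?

******.**
*****.***
****.****
***.*****
**.******

**.******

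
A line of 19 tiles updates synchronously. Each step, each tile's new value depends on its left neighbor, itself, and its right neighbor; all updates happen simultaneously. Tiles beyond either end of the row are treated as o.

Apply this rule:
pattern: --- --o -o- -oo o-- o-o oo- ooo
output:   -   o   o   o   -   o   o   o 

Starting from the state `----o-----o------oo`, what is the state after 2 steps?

---oo----oo-----ooo
--ooo---ooo----oooo

--ooo---ooo----oooo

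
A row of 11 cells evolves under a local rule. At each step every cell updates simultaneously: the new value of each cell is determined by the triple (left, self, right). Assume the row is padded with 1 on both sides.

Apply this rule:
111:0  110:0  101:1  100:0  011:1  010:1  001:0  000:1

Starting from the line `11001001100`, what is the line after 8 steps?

00001001000
01101001010
11011001111
00110001000
00100101010
00100111111
00100100000
00100101110

00100101110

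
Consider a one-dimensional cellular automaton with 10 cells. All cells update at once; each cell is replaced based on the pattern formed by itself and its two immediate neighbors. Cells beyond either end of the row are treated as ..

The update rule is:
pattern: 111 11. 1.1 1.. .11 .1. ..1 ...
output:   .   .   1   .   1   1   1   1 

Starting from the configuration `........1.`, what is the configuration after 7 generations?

111...1111

generation 1: 111111111.
generation 2: 1.........
generation 3: 1.11111111
generation 4: 111.......
generation 5: 1...111111
generation 6: 1.111.....
generation 7: 111...1111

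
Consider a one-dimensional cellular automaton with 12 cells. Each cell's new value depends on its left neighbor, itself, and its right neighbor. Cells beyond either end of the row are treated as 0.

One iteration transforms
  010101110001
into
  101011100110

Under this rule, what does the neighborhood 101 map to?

At position 2 the neighborhood is 101; the next row has 1 there.

1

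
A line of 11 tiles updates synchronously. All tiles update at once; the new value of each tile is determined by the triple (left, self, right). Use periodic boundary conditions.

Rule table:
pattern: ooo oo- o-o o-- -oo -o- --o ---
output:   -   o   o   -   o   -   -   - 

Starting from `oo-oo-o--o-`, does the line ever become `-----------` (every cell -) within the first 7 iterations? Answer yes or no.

oooooo----o
-----o----o
-----------
all cells are - at iteration 3

yes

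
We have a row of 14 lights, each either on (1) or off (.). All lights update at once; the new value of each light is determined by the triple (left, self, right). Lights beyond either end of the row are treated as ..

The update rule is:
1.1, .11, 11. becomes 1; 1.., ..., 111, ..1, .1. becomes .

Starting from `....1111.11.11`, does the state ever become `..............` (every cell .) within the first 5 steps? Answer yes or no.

....1..1111111
.......1.....1
..............
all cells are . at step 3

yes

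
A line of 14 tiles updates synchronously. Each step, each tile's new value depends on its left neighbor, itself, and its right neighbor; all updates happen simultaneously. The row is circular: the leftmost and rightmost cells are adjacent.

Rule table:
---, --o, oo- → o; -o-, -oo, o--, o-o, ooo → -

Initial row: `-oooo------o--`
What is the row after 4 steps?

ooo------o-ooo

o---o-ooooo--o
o-oo------o-o-
---o-ooooo----
ooo------o-ooo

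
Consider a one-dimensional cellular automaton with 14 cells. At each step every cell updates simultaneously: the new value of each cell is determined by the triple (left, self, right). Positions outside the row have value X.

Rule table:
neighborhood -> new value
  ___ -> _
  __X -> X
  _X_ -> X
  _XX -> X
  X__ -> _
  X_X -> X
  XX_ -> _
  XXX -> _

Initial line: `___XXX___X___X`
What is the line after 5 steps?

____XX__XX_XX_

step 1: __XX____XX__XX
step 2: _XX____XX__XX_
step 3: XX____XX__XX_X
step 4: _____XX__XX_XX
step 5: ____XX__XX_XX_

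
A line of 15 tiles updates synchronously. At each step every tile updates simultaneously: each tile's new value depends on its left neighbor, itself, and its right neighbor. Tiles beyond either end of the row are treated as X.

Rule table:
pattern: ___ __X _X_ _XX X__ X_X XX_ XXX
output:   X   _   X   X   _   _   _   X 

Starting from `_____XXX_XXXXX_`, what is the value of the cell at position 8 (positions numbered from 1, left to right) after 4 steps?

X

_XXX_XX__XXXX__
_XX__X___XXX___
_X___X_X_XX__X_
_X_X_X_X_X___X_
position 8 holds X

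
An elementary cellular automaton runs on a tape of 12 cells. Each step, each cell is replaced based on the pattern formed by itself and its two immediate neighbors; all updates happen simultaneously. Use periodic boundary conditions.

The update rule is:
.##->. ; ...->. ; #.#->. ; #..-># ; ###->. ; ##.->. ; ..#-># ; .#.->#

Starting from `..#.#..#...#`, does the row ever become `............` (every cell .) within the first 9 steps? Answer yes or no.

step 1: ###.#####.##
step 2: ............
all cells are . at step 2

yes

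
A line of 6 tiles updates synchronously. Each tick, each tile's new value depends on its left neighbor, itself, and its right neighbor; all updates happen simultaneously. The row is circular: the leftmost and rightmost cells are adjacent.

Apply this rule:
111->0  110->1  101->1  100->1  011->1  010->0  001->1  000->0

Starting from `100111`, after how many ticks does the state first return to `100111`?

2

111100
100111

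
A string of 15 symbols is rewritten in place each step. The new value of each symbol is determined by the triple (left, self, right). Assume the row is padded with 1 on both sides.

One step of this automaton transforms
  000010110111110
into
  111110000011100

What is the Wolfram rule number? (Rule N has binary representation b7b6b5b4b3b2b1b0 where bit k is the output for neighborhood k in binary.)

151

position 10: 111 → 1  (bit 7 = 1)
position 7: 110 → 0  (bit 6 = 0)
position 5: 101 → 0  (bit 5 = 0)
position 0: 100 → 1  (bit 4 = 1)
position 6: 011 → 0  (bit 3 = 0)
position 4: 010 → 1  (bit 2 = 1)
position 3: 001 → 1  (bit 1 = 1)
position 1: 000 → 1  (bit 0 = 1)
bits b7..b0 = 10010111 = 151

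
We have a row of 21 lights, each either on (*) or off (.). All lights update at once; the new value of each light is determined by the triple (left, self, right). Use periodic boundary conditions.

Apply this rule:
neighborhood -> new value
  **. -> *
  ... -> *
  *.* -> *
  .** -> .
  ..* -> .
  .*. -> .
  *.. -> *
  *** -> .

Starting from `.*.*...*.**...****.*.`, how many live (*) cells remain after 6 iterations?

11

iteration 1: ..*.**..*.***....**.*
iteration 2: *..*.**..*..****..**.
iteration 3: .*..*.**..*....**..**
iteration 4: *.*..*.**..***..**..*
iteration 5: **.*..*.**...**..**..
iteration 6: .**.*..*.***..**..**.
count of *: 11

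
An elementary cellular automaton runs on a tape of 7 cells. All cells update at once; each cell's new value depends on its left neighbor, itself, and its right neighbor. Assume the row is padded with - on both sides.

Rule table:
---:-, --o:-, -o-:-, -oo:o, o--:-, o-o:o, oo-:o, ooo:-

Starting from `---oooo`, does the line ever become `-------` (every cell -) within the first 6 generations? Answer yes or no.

yes

---o--o
-------
all cells are - at generation 2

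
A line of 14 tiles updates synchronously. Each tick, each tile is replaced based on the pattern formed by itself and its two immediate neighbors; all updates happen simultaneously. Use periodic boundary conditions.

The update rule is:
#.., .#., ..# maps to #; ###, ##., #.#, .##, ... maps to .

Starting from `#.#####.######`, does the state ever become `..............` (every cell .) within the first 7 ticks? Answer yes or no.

tick 1: ..............
all cells are . at tick 1

yes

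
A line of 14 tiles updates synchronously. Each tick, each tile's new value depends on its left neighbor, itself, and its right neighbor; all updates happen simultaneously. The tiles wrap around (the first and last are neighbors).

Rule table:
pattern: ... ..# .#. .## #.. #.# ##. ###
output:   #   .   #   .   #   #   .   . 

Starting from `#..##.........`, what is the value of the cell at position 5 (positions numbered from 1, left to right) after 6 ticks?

##...########.
..##.........#
#...########.#
.##.........#.
...########.##
##.........#..
position 5 holds .

.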